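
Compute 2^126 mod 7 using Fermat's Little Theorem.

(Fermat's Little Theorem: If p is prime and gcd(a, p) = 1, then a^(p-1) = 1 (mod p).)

Step 1: Since 7 is prime, by Fermat's Little Theorem: 2^6 = 1 (mod 7).
Step 2: Reduce exponent: 126 mod 6 = 0.
Step 3: So 2^126 = 2^0 (mod 7).
Step 4: 2^0 mod 7 = 1.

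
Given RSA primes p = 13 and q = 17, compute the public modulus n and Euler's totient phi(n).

Step 1: n = p * q = 13 * 17 = 221.
Step 2: phi(n) = (p-1)(q-1) = 12 * 16 = 192.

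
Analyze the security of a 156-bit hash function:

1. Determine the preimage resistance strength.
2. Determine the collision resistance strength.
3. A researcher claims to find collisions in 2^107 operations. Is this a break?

Step 1: Preimage resistance requires brute-force of 2^156 operations.
Step 2: Collision resistance (birthday bound) = 2^(156/2) = 2^78.
Step 3: The claimed attack costs 2^107 operations.
Step 4: Since 2^107 >= 2^78, the claimed attack is no faster than the generic birthday attack, so this does not break collision resistance.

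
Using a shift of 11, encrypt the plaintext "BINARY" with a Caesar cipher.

Step 1: For each letter, shift forward by 11 positions (mod 26).
  B (position 1) -> position (1+11) mod 26 = 12 -> M
  I (position 8) -> position (8+11) mod 26 = 19 -> T
  N (position 13) -> position (13+11) mod 26 = 24 -> Y
  A (position 0) -> position (0+11) mod 26 = 11 -> L
  R (position 17) -> position (17+11) mod 26 = 2 -> C
  Y (position 24) -> position (24+11) mod 26 = 9 -> J
Result: MTYLCJ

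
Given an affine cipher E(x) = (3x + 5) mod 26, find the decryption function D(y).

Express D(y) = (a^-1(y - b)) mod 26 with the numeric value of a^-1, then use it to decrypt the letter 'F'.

Step 1: Find a^-1, the modular inverse of 3 mod 26.
Step 2: We need 3 * a^-1 = 1 (mod 26).
Step 3: 3 * 9 = 27 = 1 * 26 + 1, so a^-1 = 9.
Step 4: D(y) = 9(y - 5) mod 26.
Step 5: Apply to 'F' (y = 5): D(5) = 9 * (5 - 5) mod 26 = 9 * 0 mod 26 = 0 -> 'A'.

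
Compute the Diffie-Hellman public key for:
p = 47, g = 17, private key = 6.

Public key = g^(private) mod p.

Step 1: A = g^a mod p = 17^6 mod 47.
  17^1 mod 47 = 17
  17^2 mod 47 = (17 * 17) mod 47 = 7
  17^3 mod 47 = (7 * 17) mod 47 = 25
  17^4 mod 47 = (25 * 17) mod 47 = 2
  17^5 mod 47 = (2 * 17) mod 47 = 34
  17^6 mod 47 = (34 * 17) mod 47 = 14
Result: A = 14.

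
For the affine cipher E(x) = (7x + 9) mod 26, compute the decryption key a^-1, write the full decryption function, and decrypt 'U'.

Step 1: Find a^-1, the modular inverse of 7 mod 26.
Step 2: We need 7 * a^-1 = 1 (mod 26).
Step 3: 7 * 15 = 105 = 4 * 26 + 1, so a^-1 = 15.
Step 4: D(y) = 15(y - 9) mod 26.
Step 5: Apply to 'U' (y = 20): D(20) = 15 * (20 - 9) mod 26 = 15 * 11 mod 26 = 9 -> 'J'.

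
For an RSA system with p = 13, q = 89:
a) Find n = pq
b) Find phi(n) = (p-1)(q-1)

Step 1: n = p * q = 13 * 89 = 1157.
Step 2: phi(n) = (p-1)(q-1) = 12 * 88 = 1056.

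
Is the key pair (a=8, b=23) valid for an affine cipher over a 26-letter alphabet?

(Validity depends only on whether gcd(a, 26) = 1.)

Step 1: Compute gcd(8, 26).
Step 2: gcd(8, 26) = 2.
Since gcd = 2 != 1, 8 shares a common factor with 26, so it cannot be used.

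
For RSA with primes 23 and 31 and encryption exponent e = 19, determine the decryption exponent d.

Step 1: n = 23 * 31 = 713.
Step 2: phi(n) = 22 * 30 = 660.
Step 3: Find d such that 19 * d = 1 (mod 660).
Step 4: d = 19^(-1) mod 660 = 139.
Verification: 19 * 139 = 2641 = 4 * 660 + 1.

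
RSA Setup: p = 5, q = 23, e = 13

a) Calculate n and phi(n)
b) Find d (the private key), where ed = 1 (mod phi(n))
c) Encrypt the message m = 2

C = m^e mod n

Step 1: n = 5 * 23 = 115.
Step 2: phi(n) = (5-1)(23-1) = 4 * 22 = 88.
Step 3: Find d = 13^(-1) mod 88 = 61.
  Verify: 13 * 61 = 793 = 1 (mod 88).
Step 4: C = 2^13 mod 115 = 27.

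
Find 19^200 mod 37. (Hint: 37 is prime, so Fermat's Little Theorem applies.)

Step 1: Since 37 is prime, by Fermat's Little Theorem: 19^36 = 1 (mod 37).
Step 2: Reduce exponent: 200 mod 36 = 20.
Step 3: So 19^200 = 19^20 (mod 37).
Step 4: 19^20 mod 37 = 9.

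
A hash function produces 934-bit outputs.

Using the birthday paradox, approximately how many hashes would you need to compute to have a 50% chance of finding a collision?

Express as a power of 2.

Step 1: The birthday paradox gives collision probability ~50% after sqrt(2^n) = 2^(n/2) hashes.
Step 2: For 934-bit output: 2^(934/2) = 2^467.
Step 3: Approximately 2^467 hash computations needed.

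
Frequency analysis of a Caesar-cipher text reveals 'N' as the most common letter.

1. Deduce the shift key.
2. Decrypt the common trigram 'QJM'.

Step 1: In English, 'E' is the most frequent letter (12.7%).
Step 2: The most frequent ciphertext letter is 'N' (position 13).
Step 3: Shift = (13 - 4) mod 26 = 9.
Step 4: Decrypt 'QJM' by shifting back 9:
  Q -> H
  J -> A
  M -> D
Step 5: 'QJM' decrypts to 'HAD'.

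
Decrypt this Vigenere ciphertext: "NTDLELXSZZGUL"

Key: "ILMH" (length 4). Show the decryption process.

Step 1: Key 'ILMH' has length 4. Extended key: ILMHILMHILMHI
Step 2: Decrypt each position:
  N(13) - I(8) = 5 = F
  T(19) - L(11) = 8 = I
  D(3) - M(12) = 17 = R
  L(11) - H(7) = 4 = E
  E(4) - I(8) = 22 = W
  L(11) - L(11) = 0 = A
  X(23) - M(12) = 11 = L
  S(18) - H(7) = 11 = L
  Z(25) - I(8) = 17 = R
  Z(25) - L(11) = 14 = O
  G(6) - M(12) = 20 = U
  U(20) - H(7) = 13 = N
  L(11) - I(8) = 3 = D
Plaintext: FIREWALLROUND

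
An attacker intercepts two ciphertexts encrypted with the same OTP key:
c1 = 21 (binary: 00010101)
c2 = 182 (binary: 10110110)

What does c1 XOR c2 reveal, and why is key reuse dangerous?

Step 1: c1 XOR c2 = (m1 XOR k) XOR (m2 XOR k).
Step 2: By XOR associativity/commutativity: = m1 XOR m2 XOR k XOR k = m1 XOR m2.
Step 3: 00010101 XOR 10110110 = 10100011 = 163.
Step 4: The key cancels out! An attacker learns m1 XOR m2 = 163, revealing the relationship between plaintexts.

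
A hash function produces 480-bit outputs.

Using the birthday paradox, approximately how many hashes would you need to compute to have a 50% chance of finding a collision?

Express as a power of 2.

Step 1: The birthday paradox gives collision probability ~50% after sqrt(2^n) = 2^(n/2) hashes.
Step 2: For 480-bit output: 2^(480/2) = 2^240.
Step 3: Approximately 2^240 hash computations needed.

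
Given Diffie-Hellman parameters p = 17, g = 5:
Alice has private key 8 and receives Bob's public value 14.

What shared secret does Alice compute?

Step 1: s = B^a mod p = 14^8 mod 17.
  14^1 mod 17 = 14
  14^2 mod 17 = (14 * 14) mod 17 = 9
  14^3 mod 17 = (9 * 14) mod 17 = 7
  14^4 mod 17 = (7 * 14) mod 17 = 13
  14^5 mod 17 = (13 * 14) mod 17 = 12
  14^6 mod 17 = (12 * 14) mod 17 = 15
  14^7 mod 17 = (15 * 14) mod 17 = 6
  14^8 mod 17 = (6 * 14) mod 17 = 16
Result: shared secret = 16.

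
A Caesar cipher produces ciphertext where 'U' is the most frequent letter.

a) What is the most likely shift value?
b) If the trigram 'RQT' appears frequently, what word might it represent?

Step 1: In English, 'E' is the most frequent letter (12.7%).
Step 2: The most frequent ciphertext letter is 'U' (position 20).
Step 3: Shift = (20 - 4) mod 26 = 16.
Step 4: Decrypt 'RQT' by shifting back 16:
  R -> B
  Q -> A
  T -> D
Step 5: 'RQT' decrypts to 'BAD'.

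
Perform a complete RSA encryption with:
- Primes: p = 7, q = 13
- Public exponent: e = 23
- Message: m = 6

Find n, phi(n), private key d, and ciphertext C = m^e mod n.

Step 1: n = 7 * 13 = 91.
Step 2: phi(n) = (7-1)(13-1) = 6 * 12 = 72.
Step 3: Find d = 23^(-1) mod 72 = 47.
  Verify: 23 * 47 = 1081 = 1 (mod 72).
Step 4: C = 6^23 mod 91 = 76.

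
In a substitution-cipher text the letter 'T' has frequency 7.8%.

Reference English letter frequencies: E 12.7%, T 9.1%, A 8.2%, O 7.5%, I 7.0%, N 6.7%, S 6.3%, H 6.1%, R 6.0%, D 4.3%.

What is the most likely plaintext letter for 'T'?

Step 1: The observed frequency is 7.8%.
Step 2: Compare with English frequencies:
  E: 12.7% (difference: 4.9%)
  T: 9.1% (difference: 1.3%)
  A: 8.2% (difference: 0.4%)
  O: 7.5% (difference: 0.3%) <-- closest
  I: 7.0% (difference: 0.8%)
  N: 6.7% (difference: 1.1%)
  S: 6.3% (difference: 1.5%)
  H: 6.1% (difference: 1.7%)
  R: 6.0% (difference: 1.8%)
  D: 4.3% (difference: 3.5%)
Step 3: 'T' most likely represents 'O' (frequency 7.5%).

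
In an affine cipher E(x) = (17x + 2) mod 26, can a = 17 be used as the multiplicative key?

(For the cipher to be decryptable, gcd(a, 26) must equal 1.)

Step 1: Compute gcd(17, 26).
Step 2: gcd(17, 26) = 1.
Since gcd = 1, 17 is coprime with 26, so it is a valid key.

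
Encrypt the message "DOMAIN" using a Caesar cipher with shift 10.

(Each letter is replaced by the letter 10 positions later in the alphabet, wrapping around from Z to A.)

Step 1: For each letter, shift forward by 10 positions (mod 26).
  D (position 3) -> position (3+10) mod 26 = 13 -> N
  O (position 14) -> position (14+10) mod 26 = 24 -> Y
  M (position 12) -> position (12+10) mod 26 = 22 -> W
  A (position 0) -> position (0+10) mod 26 = 10 -> K
  I (position 8) -> position (8+10) mod 26 = 18 -> S
  N (position 13) -> position (13+10) mod 26 = 23 -> X
Result: NYWKSX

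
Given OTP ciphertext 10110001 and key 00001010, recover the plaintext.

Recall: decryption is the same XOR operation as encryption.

Step 1: XOR ciphertext with key:
  Ciphertext: 10110001
  Key:        00001010
  XOR:        10111011
Step 2: Plaintext = 10111011 = 187 in decimal.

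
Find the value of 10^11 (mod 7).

Step 1: Compute 10^11 mod 7 step by step, reducing modulo 7 at each step.
  10^1 mod 7 = 3
  10^2 mod 7 = (3 * 10) mod 7 = 2
  10^3 mod 7 = (2 * 10) mod 7 = 6
  10^4 mod 7 = (6 * 10) mod 7 = 4
  10^5 mod 7 = (4 * 10) mod 7 = 5
  10^6 mod 7 = (5 * 10) mod 7 = 1
  10^7 mod 7 = (1 * 10) mod 7 = 3
  10^8 mod 7 = (3 * 10) mod 7 = 2
  10^9 mod 7 = (2 * 10) mod 7 = 6
  10^10 mod 7 = (6 * 10) mod 7 = 4
  10^11 mod 7 = (4 * 10) mod 7 = 5
Step 2: Result = 5.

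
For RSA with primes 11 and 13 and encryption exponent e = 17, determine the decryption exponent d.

Step 1: n = 11 * 13 = 143.
Step 2: phi(n) = 10 * 12 = 120.
Step 3: Find d such that 17 * d = 1 (mod 120).
Step 4: d = 17^(-1) mod 120 = 113.
Verification: 17 * 113 = 1921 = 16 * 120 + 1.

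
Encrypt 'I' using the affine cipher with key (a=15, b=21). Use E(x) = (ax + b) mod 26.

Step 1: Convert 'I' to number: x = 8.
Step 2: E(8) = (15 * 8 + 21) mod 26 = 141 mod 26 = 11.
Step 3: Convert 11 back to letter: L.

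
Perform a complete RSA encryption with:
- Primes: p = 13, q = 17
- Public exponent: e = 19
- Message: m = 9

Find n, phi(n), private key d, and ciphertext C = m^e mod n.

Step 1: n = 13 * 17 = 221.
Step 2: phi(n) = (13-1)(17-1) = 12 * 16 = 192.
Step 3: Find d = 19^(-1) mod 192 = 91.
  Verify: 19 * 91 = 1729 = 1 (mod 192).
Step 4: C = 9^19 mod 221 = 100.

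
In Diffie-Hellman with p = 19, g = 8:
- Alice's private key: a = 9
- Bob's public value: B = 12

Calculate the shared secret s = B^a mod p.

Step 1: s = B^a mod p = 12^9 mod 19.
  12^1 mod 19 = 12
  12^2 mod 19 = (12 * 12) mod 19 = 11
  12^3 mod 19 = (11 * 12) mod 19 = 18
  12^4 mod 19 = (18 * 12) mod 19 = 7
  12^5 mod 19 = (7 * 12) mod 19 = 8
  12^6 mod 19 = (8 * 12) mod 19 = 1
  12^7 mod 19 = (1 * 12) mod 19 = 12
  12^8 mod 19 = (12 * 12) mod 19 = 11
  12^9 mod 19 = (11 * 12) mod 19 = 18
Result: shared secret = 18.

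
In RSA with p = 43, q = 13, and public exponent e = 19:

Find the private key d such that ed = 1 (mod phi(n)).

Step 1: n = 43 * 13 = 559.
Step 2: phi(n) = 42 * 12 = 504.
Step 3: Find d such that 19 * d = 1 (mod 504).
Step 4: d = 19^(-1) mod 504 = 451.
Verification: 19 * 451 = 8569 = 17 * 504 + 1.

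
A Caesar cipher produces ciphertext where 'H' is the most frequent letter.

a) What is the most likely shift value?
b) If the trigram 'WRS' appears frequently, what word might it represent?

Step 1: In English, 'E' is the most frequent letter (12.7%).
Step 2: The most frequent ciphertext letter is 'H' (position 7).
Step 3: Shift = (7 - 4) mod 26 = 3.
Step 4: Decrypt 'WRS' by shifting back 3:
  W -> T
  R -> O
  S -> P
Step 5: 'WRS' decrypts to 'TOP'.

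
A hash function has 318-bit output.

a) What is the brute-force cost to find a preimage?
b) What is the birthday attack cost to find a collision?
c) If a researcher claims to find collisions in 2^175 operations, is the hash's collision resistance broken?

Step 1: Preimage resistance requires brute-force of 2^318 operations.
Step 2: Collision resistance (birthday bound) = 2^(318/2) = 2^159.
Step 3: The claimed attack costs 2^175 operations.
Step 4: Since 2^175 >= 2^159, the claimed attack is no faster than the generic birthday attack, so this does not break collision resistance.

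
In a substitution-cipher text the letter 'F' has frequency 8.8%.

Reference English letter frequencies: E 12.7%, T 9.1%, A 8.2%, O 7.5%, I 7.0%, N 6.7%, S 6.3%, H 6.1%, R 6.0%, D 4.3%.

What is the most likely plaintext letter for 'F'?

Step 1: The observed frequency is 8.8%.
Step 2: Compare with English frequencies:
  E: 12.7% (difference: 3.9%)
  T: 9.1% (difference: 0.3%) <-- closest
  A: 8.2% (difference: 0.6%)
  O: 7.5% (difference: 1.3%)
  I: 7.0% (difference: 1.8%)
  N: 6.7% (difference: 2.1%)
  S: 6.3% (difference: 2.5%)
  H: 6.1% (difference: 2.7%)
  R: 6.0% (difference: 2.8%)
  D: 4.3% (difference: 4.5%)
Step 3: 'F' most likely represents 'T' (frequency 9.1%).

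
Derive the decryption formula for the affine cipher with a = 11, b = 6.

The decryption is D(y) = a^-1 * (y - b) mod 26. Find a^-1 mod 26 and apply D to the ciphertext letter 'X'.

Step 1: Find a^-1, the modular inverse of 11 mod 26.
Step 2: We need 11 * a^-1 = 1 (mod 26).
Step 3: 11 * 19 = 209 = 8 * 26 + 1, so a^-1 = 19.
Step 4: D(y) = 19(y - 6) mod 26.
Step 5: Apply to 'X' (y = 23): D(23) = 19 * (23 - 6) mod 26 = 19 * 17 mod 26 = 11 -> 'L'.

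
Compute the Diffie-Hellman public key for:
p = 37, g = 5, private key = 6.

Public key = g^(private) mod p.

Step 1: A = g^a mod p = 5^6 mod 37.
  5^1 mod 37 = 5
  5^2 mod 37 = (5 * 5) mod 37 = 25
  5^3 mod 37 = (25 * 5) mod 37 = 14
  5^4 mod 37 = (14 * 5) mod 37 = 33
  5^5 mod 37 = (33 * 5) mod 37 = 17
  5^6 mod 37 = (17 * 5) mod 37 = 11
Result: A = 11.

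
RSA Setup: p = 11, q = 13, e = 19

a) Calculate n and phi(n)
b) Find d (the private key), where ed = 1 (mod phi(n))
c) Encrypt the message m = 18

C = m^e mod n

Step 1: n = 11 * 13 = 143.
Step 2: phi(n) = (11-1)(13-1) = 10 * 12 = 120.
Step 3: Find d = 19^(-1) mod 120 = 19.
  Verify: 19 * 19 = 361 = 1 (mod 120).
Step 4: C = 18^19 mod 143 = 8.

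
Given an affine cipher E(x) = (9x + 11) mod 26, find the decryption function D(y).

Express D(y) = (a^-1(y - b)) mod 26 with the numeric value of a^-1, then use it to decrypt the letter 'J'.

Step 1: Find a^-1, the modular inverse of 9 mod 26.
Step 2: We need 9 * a^-1 = 1 (mod 26).
Step 3: 9 * 3 = 27 = 1 * 26 + 1, so a^-1 = 3.
Step 4: D(y) = 3(y - 11) mod 26.
Step 5: Apply to 'J' (y = 9): D(9) = 3 * (9 - 11) mod 26 = 3 * -2 mod 26 = 20 -> 'U'.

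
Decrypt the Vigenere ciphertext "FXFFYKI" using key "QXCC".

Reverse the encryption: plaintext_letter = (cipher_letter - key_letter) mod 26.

Step 1: Extend key: QXCCQXC
Step 2: Decrypt each letter (c - k) mod 26:
  F(5) - Q(16) = (5-16) mod 26 = 15 = P
  X(23) - X(23) = (23-23) mod 26 = 0 = A
  F(5) - C(2) = (5-2) mod 26 = 3 = D
  F(5) - C(2) = (5-2) mod 26 = 3 = D
  Y(24) - Q(16) = (24-16) mod 26 = 8 = I
  K(10) - X(23) = (10-23) mod 26 = 13 = N
  I(8) - C(2) = (8-2) mod 26 = 6 = G
Plaintext: PADDING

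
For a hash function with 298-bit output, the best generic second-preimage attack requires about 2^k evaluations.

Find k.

Step 1: The hash has a 298-bit output.
Step 2: Second-preimage resistance means: given a specific input x, it should be infeasible to find a different y with h(y) = h(x).
With a 298-bit output, a generic search for a second preimage costs about 2^298 evaluations (each trial matches the fixed target with probability 2^-298).
Step 3: Security level = 298 bits.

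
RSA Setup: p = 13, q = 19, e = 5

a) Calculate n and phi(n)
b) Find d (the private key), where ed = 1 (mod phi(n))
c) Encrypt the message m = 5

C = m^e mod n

Step 1: n = 13 * 19 = 247.
Step 2: phi(n) = (13-1)(19-1) = 12 * 18 = 216.
Step 3: Find d = 5^(-1) mod 216 = 173.
  Verify: 5 * 173 = 865 = 1 (mod 216).
Step 4: C = 5^5 mod 247 = 161.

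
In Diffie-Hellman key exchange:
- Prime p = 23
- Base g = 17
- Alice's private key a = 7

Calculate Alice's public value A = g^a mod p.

Step 1: A = g^a mod p = 17^7 mod 23.
  17^1 mod 23 = 17
  17^2 mod 23 = (17 * 17) mod 23 = 13
  17^3 mod 23 = (13 * 17) mod 23 = 14
  17^4 mod 23 = (14 * 17) mod 23 = 8
  17^5 mod 23 = (8 * 17) mod 23 = 21
  17^6 mod 23 = (21 * 17) mod 23 = 12
  17^7 mod 23 = (12 * 17) mod 23 = 20
Result: A = 20.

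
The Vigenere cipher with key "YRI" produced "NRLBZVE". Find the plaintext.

Step 1: Extend key: YRIYRIY
Step 2: Decrypt each letter (c - k) mod 26:
  N(13) - Y(24) = (13-24) mod 26 = 15 = P
  R(17) - R(17) = (17-17) mod 26 = 0 = A
  L(11) - I(8) = (11-8) mod 26 = 3 = D
  B(1) - Y(24) = (1-24) mod 26 = 3 = D
  Z(25) - R(17) = (25-17) mod 26 = 8 = I
  V(21) - I(8) = (21-8) mod 26 = 13 = N
  E(4) - Y(24) = (4-24) mod 26 = 6 = G
Plaintext: PADDING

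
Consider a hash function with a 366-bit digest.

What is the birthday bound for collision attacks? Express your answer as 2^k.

Step 1: The birthday paradox gives collision probability ~50% after sqrt(2^n) = 2^(n/2) hashes.
Step 2: For 366-bit output: 2^(366/2) = 2^183.
Step 3: Approximately 2^183 hash computations needed.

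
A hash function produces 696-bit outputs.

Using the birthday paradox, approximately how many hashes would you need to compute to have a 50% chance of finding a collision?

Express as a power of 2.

Step 1: The birthday paradox gives collision probability ~50% after sqrt(2^n) = 2^(n/2) hashes.
Step 2: For 696-bit output: 2^(696/2) = 2^348.
Step 3: Approximately 2^348 hash computations needed.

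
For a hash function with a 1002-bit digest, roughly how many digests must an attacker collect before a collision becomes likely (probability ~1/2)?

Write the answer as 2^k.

Step 1: The birthday paradox gives collision probability ~50% after sqrt(2^n) = 2^(n/2) hashes.
Step 2: For 1002-bit output: 2^(1002/2) = 2^501.
Step 3: Approximately 2^501 hash computations needed.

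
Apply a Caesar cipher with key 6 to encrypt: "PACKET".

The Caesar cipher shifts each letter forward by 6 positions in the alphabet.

Step 1: For each letter, shift forward by 6 positions (mod 26).
  P (position 15) -> position (15+6) mod 26 = 21 -> V
  A (position 0) -> position (0+6) mod 26 = 6 -> G
  C (position 2) -> position (2+6) mod 26 = 8 -> I
  K (position 10) -> position (10+6) mod 26 = 16 -> Q
  E (position 4) -> position (4+6) mod 26 = 10 -> K
  T (position 19) -> position (19+6) mod 26 = 25 -> Z
Result: VGIQKZ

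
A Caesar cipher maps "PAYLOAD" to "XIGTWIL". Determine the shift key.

Step 1: Compare first letters: P (position 15) -> X (position 23).
Step 2: Shift = (23 - 15) mod 26 = 8.
The shift value is 8.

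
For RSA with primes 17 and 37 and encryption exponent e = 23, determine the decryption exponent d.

Step 1: n = 17 * 37 = 629.
Step 2: phi(n) = 16 * 36 = 576.
Step 3: Find d such that 23 * d = 1 (mod 576).
Step 4: d = 23^(-1) mod 576 = 551.
Verification: 23 * 551 = 12673 = 22 * 576 + 1.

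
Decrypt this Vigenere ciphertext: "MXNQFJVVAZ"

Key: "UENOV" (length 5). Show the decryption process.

Step 1: Key 'UENOV' has length 5. Extended key: UENOVUENOV
Step 2: Decrypt each position:
  M(12) - U(20) = 18 = S
  X(23) - E(4) = 19 = T
  N(13) - N(13) = 0 = A
  Q(16) - O(14) = 2 = C
  F(5) - V(21) = 10 = K
  J(9) - U(20) = 15 = P
  V(21) - E(4) = 17 = R
  V(21) - N(13) = 8 = I
  A(0) - O(14) = 12 = M
  Z(25) - V(21) = 4 = E
Plaintext: STACKPRIME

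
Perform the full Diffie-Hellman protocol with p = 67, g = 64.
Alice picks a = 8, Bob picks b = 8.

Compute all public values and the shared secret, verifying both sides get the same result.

Step 1: A = g^a mod p = 64^8 mod 67 = 62.
Step 2: B = g^b mod p = 64^8 mod 67 = 62.
Step 3: Alice computes s = B^a mod p = 62^8 mod 67 = 15.
Step 4: Bob computes s = A^b mod p = 62^8 mod 67 = 15.
Both sides agree: shared secret = 15.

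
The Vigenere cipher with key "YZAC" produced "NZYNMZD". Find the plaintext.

Step 1: Extend key: YZACYZA
Step 2: Decrypt each letter (c - k) mod 26:
  N(13) - Y(24) = (13-24) mod 26 = 15 = P
  Z(25) - Z(25) = (25-25) mod 26 = 0 = A
  Y(24) - A(0) = (24-0) mod 26 = 24 = Y
  N(13) - C(2) = (13-2) mod 26 = 11 = L
  M(12) - Y(24) = (12-24) mod 26 = 14 = O
  Z(25) - Z(25) = (25-25) mod 26 = 0 = A
  D(3) - A(0) = (3-0) mod 26 = 3 = D
Plaintext: PAYLOAD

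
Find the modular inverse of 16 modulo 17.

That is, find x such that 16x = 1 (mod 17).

Step 1: We need x such that 16 * x = 1 (mod 17).
Step 2: Using the extended Euclidean algorithm or trial:
  16 * 16 = 256 = 15 * 17 + 1.
Step 3: Since 256 mod 17 = 1, the inverse is x = 16.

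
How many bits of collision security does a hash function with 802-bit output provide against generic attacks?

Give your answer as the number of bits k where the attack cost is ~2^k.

Step 1: The hash has a 802-bit output.
Step 2: Collision resistance means it should be infeasible to find any x != y with h(x) = h(y).
By the birthday bound, a generic collision search succeeds after about sqrt(2^802) = 2^(802/2) = 2^401 evaluations.
Step 3: Security level = 401 bits.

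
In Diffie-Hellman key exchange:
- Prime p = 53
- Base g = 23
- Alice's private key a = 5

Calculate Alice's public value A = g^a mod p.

Step 1: A = g^a mod p = 23^5 mod 53.
  23^1 mod 53 = 23
  23^2 mod 53 = (23 * 23) mod 53 = 52
  23^3 mod 53 = (52 * 23) mod 53 = 30
  23^4 mod 53 = (30 * 23) mod 53 = 1
  23^5 mod 53 = (1 * 23) mod 53 = 23
Result: A = 23.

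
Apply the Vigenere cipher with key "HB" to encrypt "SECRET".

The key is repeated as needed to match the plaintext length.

Step 1: Repeat key to match plaintext length:
  Plaintext: SECRET
  Key:       HBHBHB
Step 2: Encrypt each letter:
  S(18) + H(7) = (18+7) mod 26 = 25 = Z
  E(4) + B(1) = (4+1) mod 26 = 5 = F
  C(2) + H(7) = (2+7) mod 26 = 9 = J
  R(17) + B(1) = (17+1) mod 26 = 18 = S
  E(4) + H(7) = (4+7) mod 26 = 11 = L
  T(19) + B(1) = (19+1) mod 26 = 20 = U
Ciphertext: ZFJSLU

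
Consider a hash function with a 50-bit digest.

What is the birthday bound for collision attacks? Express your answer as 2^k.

Step 1: The birthday paradox gives collision probability ~50% after sqrt(2^n) = 2^(n/2) hashes.
Step 2: For 50-bit output: 2^(50/2) = 2^25.
Step 3: Approximately 2^25 hash computations needed.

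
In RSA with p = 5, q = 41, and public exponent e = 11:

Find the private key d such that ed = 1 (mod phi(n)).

Step 1: n = 5 * 41 = 205.
Step 2: phi(n) = 4 * 40 = 160.
Step 3: Find d such that 11 * d = 1 (mod 160).
Step 4: d = 11^(-1) mod 160 = 131.
Verification: 11 * 131 = 1441 = 9 * 160 + 1.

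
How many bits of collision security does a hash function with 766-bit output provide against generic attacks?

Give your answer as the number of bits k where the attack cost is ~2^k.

Step 1: The hash has a 766-bit output.
Step 2: Collision resistance means it should be infeasible to find any x != y with h(x) = h(y).
By the birthday bound, a generic collision search succeeds after about sqrt(2^766) = 2^(766/2) = 2^383 evaluations.
Step 3: Security level = 383 bits.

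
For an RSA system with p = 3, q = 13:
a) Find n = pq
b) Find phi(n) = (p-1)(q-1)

Step 1: n = p * q = 3 * 13 = 39.
Step 2: phi(n) = (p-1)(q-1) = 2 * 12 = 24.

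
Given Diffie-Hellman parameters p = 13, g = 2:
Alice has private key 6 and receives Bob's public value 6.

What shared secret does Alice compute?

Step 1: s = B^a mod p = 6^6 mod 13.
  6^1 mod 13 = 6
  6^2 mod 13 = (6 * 6) mod 13 = 10
  6^3 mod 13 = (10 * 6) mod 13 = 8
  6^4 mod 13 = (8 * 6) mod 13 = 9
  6^5 mod 13 = (9 * 6) mod 13 = 2
  6^6 mod 13 = (2 * 6) mod 13 = 12
Result: shared secret = 12.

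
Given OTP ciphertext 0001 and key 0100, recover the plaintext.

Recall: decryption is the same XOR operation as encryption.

Step 1: XOR ciphertext with key:
  Ciphertext: 0001
  Key:        0100
  XOR:        0101
Step 2: Plaintext = 0101 = 5 in decimal.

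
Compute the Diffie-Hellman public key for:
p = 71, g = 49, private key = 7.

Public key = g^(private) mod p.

Step 1: A = g^a mod p = 49^7 mod 71.
  49^1 mod 71 = 49
  49^2 mod 71 = (49 * 49) mod 71 = 58
  49^3 mod 71 = (58 * 49) mod 71 = 2
  49^4 mod 71 = (2 * 49) mod 71 = 27
  49^5 mod 71 = (27 * 49) mod 71 = 45
  49^6 mod 71 = (45 * 49) mod 71 = 4
  49^7 mod 71 = (4 * 49) mod 71 = 54
Result: A = 54.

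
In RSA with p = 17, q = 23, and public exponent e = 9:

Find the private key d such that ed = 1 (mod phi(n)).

Step 1: n = 17 * 23 = 391.
Step 2: phi(n) = 16 * 22 = 352.
Step 3: Find d such that 9 * d = 1 (mod 352).
Step 4: d = 9^(-1) mod 352 = 313.
Verification: 9 * 313 = 2817 = 8 * 352 + 1.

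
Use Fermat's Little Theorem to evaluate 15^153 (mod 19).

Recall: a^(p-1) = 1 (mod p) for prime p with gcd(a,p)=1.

Step 1: Since 19 is prime, by Fermat's Little Theorem: 15^18 = 1 (mod 19).
Step 2: Reduce exponent: 153 mod 18 = 9.
Step 3: So 15^153 = 15^9 (mod 19).
Step 4: 15^9 mod 19 = 18.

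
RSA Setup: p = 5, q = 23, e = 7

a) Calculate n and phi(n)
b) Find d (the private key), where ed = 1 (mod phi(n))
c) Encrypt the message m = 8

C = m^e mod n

Step 1: n = 5 * 23 = 115.
Step 2: phi(n) = (5-1)(23-1) = 4 * 22 = 88.
Step 3: Find d = 7^(-1) mod 88 = 63.
  Verify: 7 * 63 = 441 = 1 (mod 88).
Step 4: C = 8^7 mod 115 = 12.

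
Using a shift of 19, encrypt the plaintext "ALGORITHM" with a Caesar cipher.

Step 1: For each letter, shift forward by 19 positions (mod 26).
  A (position 0) -> position (0+19) mod 26 = 19 -> T
  L (position 11) -> position (11+19) mod 26 = 4 -> E
  G (position 6) -> position (6+19) mod 26 = 25 -> Z
  O (position 14) -> position (14+19) mod 26 = 7 -> H
  R (position 17) -> position (17+19) mod 26 = 10 -> K
  I (position 8) -> position (8+19) mod 26 = 1 -> B
  T (position 19) -> position (19+19) mod 26 = 12 -> M
  H (position 7) -> position (7+19) mod 26 = 0 -> A
  M (position 12) -> position (12+19) mod 26 = 5 -> F
Result: TEZHKBMAF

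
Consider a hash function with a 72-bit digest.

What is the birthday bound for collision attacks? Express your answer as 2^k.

Step 1: The birthday paradox gives collision probability ~50% after sqrt(2^n) = 2^(n/2) hashes.
Step 2: For 72-bit output: 2^(72/2) = 2^36.
Step 3: Approximately 2^36 hash computations needed.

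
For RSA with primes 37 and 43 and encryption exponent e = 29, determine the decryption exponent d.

Step 1: n = 37 * 43 = 1591.
Step 2: phi(n) = 36 * 42 = 1512.
Step 3: Find d such that 29 * d = 1 (mod 1512).
Step 4: d = 29^(-1) mod 1512 = 365.
Verification: 29 * 365 = 10585 = 7 * 1512 + 1.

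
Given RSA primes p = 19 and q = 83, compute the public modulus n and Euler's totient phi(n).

Step 1: n = p * q = 19 * 83 = 1577.
Step 2: phi(n) = (p-1)(q-1) = 18 * 82 = 1476.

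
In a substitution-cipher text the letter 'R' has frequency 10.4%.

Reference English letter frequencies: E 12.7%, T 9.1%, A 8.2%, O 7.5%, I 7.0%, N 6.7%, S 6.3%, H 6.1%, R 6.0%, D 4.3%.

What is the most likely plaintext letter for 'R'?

Step 1: The observed frequency is 10.4%.
Step 2: Compare with English frequencies:
  E: 12.7% (difference: 2.3%)
  T: 9.1% (difference: 1.3%) <-- closest
  A: 8.2% (difference: 2.2%)
  O: 7.5% (difference: 2.9%)
  I: 7.0% (difference: 3.4%)
  N: 6.7% (difference: 3.7%)
  S: 6.3% (difference: 4.1%)
  H: 6.1% (difference: 4.3%)
  R: 6.0% (difference: 4.4%)
  D: 4.3% (difference: 6.1%)
Step 3: 'R' most likely represents 'T' (frequency 9.1%).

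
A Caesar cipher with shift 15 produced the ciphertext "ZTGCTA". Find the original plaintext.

Step 1: Reverse the shift by subtracting 15 from each letter position.
  Z (position 25) -> position (25-15) mod 26 = 10 -> K
  T (position 19) -> position (19-15) mod 26 = 4 -> E
  G (position 6) -> position (6-15) mod 26 = 17 -> R
  C (position 2) -> position (2-15) mod 26 = 13 -> N
  T (position 19) -> position (19-15) mod 26 = 4 -> E
  A (position 0) -> position (0-15) mod 26 = 11 -> L
Decrypted message: KERNEL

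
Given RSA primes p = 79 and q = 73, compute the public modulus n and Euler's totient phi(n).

Step 1: n = p * q = 79 * 73 = 5767.
Step 2: phi(n) = (p-1)(q-1) = 78 * 72 = 5616.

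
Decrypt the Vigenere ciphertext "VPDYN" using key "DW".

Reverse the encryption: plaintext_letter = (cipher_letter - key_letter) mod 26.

Step 1: Extend key: DWDWD
Step 2: Decrypt each letter (c - k) mod 26:
  V(21) - D(3) = (21-3) mod 26 = 18 = S
  P(15) - W(22) = (15-22) mod 26 = 19 = T
  D(3) - D(3) = (3-3) mod 26 = 0 = A
  Y(24) - W(22) = (24-22) mod 26 = 2 = C
  N(13) - D(3) = (13-3) mod 26 = 10 = K
Plaintext: STACK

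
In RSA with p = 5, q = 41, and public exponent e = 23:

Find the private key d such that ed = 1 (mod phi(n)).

Step 1: n = 5 * 41 = 205.
Step 2: phi(n) = 4 * 40 = 160.
Step 3: Find d such that 23 * d = 1 (mod 160).
Step 4: d = 23^(-1) mod 160 = 7.
Verification: 23 * 7 = 161 = 1 * 160 + 1.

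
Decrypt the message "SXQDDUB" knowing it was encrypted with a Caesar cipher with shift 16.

Step 1: Reverse the shift by subtracting 16 from each letter position.
  S (position 18) -> position (18-16) mod 26 = 2 -> C
  X (position 23) -> position (23-16) mod 26 = 7 -> H
  Q (position 16) -> position (16-16) mod 26 = 0 -> A
  D (position 3) -> position (3-16) mod 26 = 13 -> N
  D (position 3) -> position (3-16) mod 26 = 13 -> N
  U (position 20) -> position (20-16) mod 26 = 4 -> E
  B (position 1) -> position (1-16) mod 26 = 11 -> L
Decrypted message: CHANNEL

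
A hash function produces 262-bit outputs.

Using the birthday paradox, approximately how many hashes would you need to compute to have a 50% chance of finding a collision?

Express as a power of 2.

Step 1: The birthday paradox gives collision probability ~50% after sqrt(2^n) = 2^(n/2) hashes.
Step 2: For 262-bit output: 2^(262/2) = 2^131.
Step 3: Approximately 2^131 hash computations needed.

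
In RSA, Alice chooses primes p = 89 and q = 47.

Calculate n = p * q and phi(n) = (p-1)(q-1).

Step 1: n = p * q = 89 * 47 = 4183.
Step 2: phi(n) = (p-1)(q-1) = 88 * 46 = 4048.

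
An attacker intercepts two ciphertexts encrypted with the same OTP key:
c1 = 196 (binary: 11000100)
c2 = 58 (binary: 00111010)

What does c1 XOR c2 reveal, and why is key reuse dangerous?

Step 1: c1 XOR c2 = (m1 XOR k) XOR (m2 XOR k).
Step 2: By XOR associativity/commutativity: = m1 XOR m2 XOR k XOR k = m1 XOR m2.
Step 3: 11000100 XOR 00111010 = 11111110 = 254.
Step 4: The key cancels out! An attacker learns m1 XOR m2 = 254, revealing the relationship between plaintexts.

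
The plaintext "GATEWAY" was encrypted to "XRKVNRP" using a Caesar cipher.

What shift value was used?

Step 1: Compare first letters: G (position 6) -> X (position 23).
Step 2: Shift = (23 - 6) mod 26 = 17.
The shift value is 17.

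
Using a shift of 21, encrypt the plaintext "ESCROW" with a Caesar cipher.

Step 1: For each letter, shift forward by 21 positions (mod 26).
  E (position 4) -> position (4+21) mod 26 = 25 -> Z
  S (position 18) -> position (18+21) mod 26 = 13 -> N
  C (position 2) -> position (2+21) mod 26 = 23 -> X
  R (position 17) -> position (17+21) mod 26 = 12 -> M
  O (position 14) -> position (14+21) mod 26 = 9 -> J
  W (position 22) -> position (22+21) mod 26 = 17 -> R
Result: ZNXMJR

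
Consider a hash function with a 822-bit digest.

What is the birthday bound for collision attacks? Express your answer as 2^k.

Step 1: The birthday paradox gives collision probability ~50% after sqrt(2^n) = 2^(n/2) hashes.
Step 2: For 822-bit output: 2^(822/2) = 2^411.
Step 3: Approximately 2^411 hash computations needed.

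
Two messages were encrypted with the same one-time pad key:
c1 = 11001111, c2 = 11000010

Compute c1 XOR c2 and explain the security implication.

Step 1: c1 XOR c2 = (m1 XOR k) XOR (m2 XOR k).
Step 2: By XOR associativity/commutativity: = m1 XOR m2 XOR k XOR k = m1 XOR m2.
Step 3: 11001111 XOR 11000010 = 00001101 = 13.
Step 4: The key cancels out! An attacker learns m1 XOR m2 = 13, revealing the relationship between plaintexts.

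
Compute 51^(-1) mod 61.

Step 1: We need x such that 51 * x = 1 (mod 61).
Step 2: Using the extended Euclidean algorithm or trial:
  51 * 6 = 306 = 5 * 61 + 1.
Step 3: Since 306 mod 61 = 1, the inverse is x = 6.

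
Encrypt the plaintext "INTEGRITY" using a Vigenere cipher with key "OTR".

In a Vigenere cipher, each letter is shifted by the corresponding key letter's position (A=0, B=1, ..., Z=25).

Step 1: Repeat key to match plaintext length:
  Plaintext: INTEGRITY
  Key:       OTROTROTR
Step 2: Encrypt each letter:
  I(8) + O(14) = (8+14) mod 26 = 22 = W
  N(13) + T(19) = (13+19) mod 26 = 6 = G
  T(19) + R(17) = (19+17) mod 26 = 10 = K
  E(4) + O(14) = (4+14) mod 26 = 18 = S
  G(6) + T(19) = (6+19) mod 26 = 25 = Z
  R(17) + R(17) = (17+17) mod 26 = 8 = I
  I(8) + O(14) = (8+14) mod 26 = 22 = W
  T(19) + T(19) = (19+19) mod 26 = 12 = M
  Y(24) + R(17) = (24+17) mod 26 = 15 = P
Ciphertext: WGKSZIWMP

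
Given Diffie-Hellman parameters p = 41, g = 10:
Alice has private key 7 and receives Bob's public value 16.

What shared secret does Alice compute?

Step 1: s = B^a mod p = 16^7 mod 41.
  16^1 mod 41 = 16
  16^2 mod 41 = (16 * 16) mod 41 = 10
  16^3 mod 41 = (10 * 16) mod 41 = 37
  16^4 mod 41 = (37 * 16) mod 41 = 18
  16^5 mod 41 = (18 * 16) mod 41 = 1
  16^6 mod 41 = (1 * 16) mod 41 = 16
  16^7 mod 41 = (16 * 16) mod 41 = 10
Result: shared secret = 10.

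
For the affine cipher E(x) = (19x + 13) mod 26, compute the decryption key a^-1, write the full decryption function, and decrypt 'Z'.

Step 1: Find a^-1, the modular inverse of 19 mod 26.
Step 2: We need 19 * a^-1 = 1 (mod 26).
Step 3: 19 * 11 = 209 = 8 * 26 + 1, so a^-1 = 11.
Step 4: D(y) = 11(y - 13) mod 26.
Step 5: Apply to 'Z' (y = 25): D(25) = 11 * (25 - 13) mod 26 = 11 * 12 mod 26 = 2 -> 'C'.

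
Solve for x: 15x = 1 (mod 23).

Step 1: We need x such that 15 * x = 1 (mod 23).
Step 2: Using the extended Euclidean algorithm or trial:
  15 * 20 = 300 = 13 * 23 + 1.
Step 3: Since 300 mod 23 = 1, the inverse is x = 20.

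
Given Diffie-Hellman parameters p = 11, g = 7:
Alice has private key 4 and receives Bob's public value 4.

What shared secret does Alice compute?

Step 1: s = B^a mod p = 4^4 mod 11.
  4^1 mod 11 = 4
  4^2 mod 11 = (4 * 4) mod 11 = 5
  4^3 mod 11 = (5 * 4) mod 11 = 9
  4^4 mod 11 = (9 * 4) mod 11 = 3
Result: shared secret = 3.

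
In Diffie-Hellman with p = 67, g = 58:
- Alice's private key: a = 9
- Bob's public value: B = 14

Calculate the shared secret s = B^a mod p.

Step 1: s = B^a mod p = 14^9 mod 67.
  14^1 mod 67 = 14
  14^2 mod 67 = (14 * 14) mod 67 = 62
  14^3 mod 67 = (62 * 14) mod 67 = 64
  14^4 mod 67 = (64 * 14) mod 67 = 25
  14^5 mod 67 = (25 * 14) mod 67 = 15
  14^6 mod 67 = (15 * 14) mod 67 = 9
  14^7 mod 67 = (9 * 14) mod 67 = 59
  14^8 mod 67 = (59 * 14) mod 67 = 22
  14^9 mod 67 = (22 * 14) mod 67 = 40
Result: shared secret = 40.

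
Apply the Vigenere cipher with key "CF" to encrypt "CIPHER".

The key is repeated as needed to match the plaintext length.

Step 1: Repeat key to match plaintext length:
  Plaintext: CIPHER
  Key:       CFCFCF
Step 2: Encrypt each letter:
  C(2) + C(2) = (2+2) mod 26 = 4 = E
  I(8) + F(5) = (8+5) mod 26 = 13 = N
  P(15) + C(2) = (15+2) mod 26 = 17 = R
  H(7) + F(5) = (7+5) mod 26 = 12 = M
  E(4) + C(2) = (4+2) mod 26 = 6 = G
  R(17) + F(5) = (17+5) mod 26 = 22 = W
Ciphertext: ENRMGW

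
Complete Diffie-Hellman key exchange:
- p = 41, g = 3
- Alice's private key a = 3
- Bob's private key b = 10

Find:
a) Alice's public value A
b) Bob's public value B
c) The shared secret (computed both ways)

Step 1: A = g^a mod p = 3^3 mod 41 = 27.
Step 2: B = g^b mod p = 3^10 mod 41 = 9.
Step 3: Alice computes s = B^a mod p = 9^3 mod 41 = 32.
Step 4: Bob computes s = A^b mod p = 27^10 mod 41 = 32.
Both sides agree: shared secret = 32.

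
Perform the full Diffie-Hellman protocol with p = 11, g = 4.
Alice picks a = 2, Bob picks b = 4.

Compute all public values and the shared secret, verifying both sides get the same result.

Step 1: A = g^a mod p = 4^2 mod 11 = 5.
Step 2: B = g^b mod p = 4^4 mod 11 = 3.
Step 3: Alice computes s = B^a mod p = 3^2 mod 11 = 9.
Step 4: Bob computes s = A^b mod p = 5^4 mod 11 = 9.
Both sides agree: shared secret = 9.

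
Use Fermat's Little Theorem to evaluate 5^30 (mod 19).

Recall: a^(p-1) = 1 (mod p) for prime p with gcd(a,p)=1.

Step 1: Since 19 is prime, by Fermat's Little Theorem: 5^18 = 1 (mod 19).
Step 2: Reduce exponent: 30 mod 18 = 12.
Step 3: So 5^30 = 5^12 (mod 19).
Step 4: 5^12 mod 19 = 11.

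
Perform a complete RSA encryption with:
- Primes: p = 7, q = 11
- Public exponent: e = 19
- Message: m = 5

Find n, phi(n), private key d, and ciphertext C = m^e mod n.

Step 1: n = 7 * 11 = 77.
Step 2: phi(n) = (7-1)(11-1) = 6 * 10 = 60.
Step 3: Find d = 19^(-1) mod 60 = 19.
  Verify: 19 * 19 = 361 = 1 (mod 60).
Step 4: C = 5^19 mod 77 = 75.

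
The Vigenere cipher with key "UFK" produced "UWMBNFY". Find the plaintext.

Step 1: Extend key: UFKUFKU
Step 2: Decrypt each letter (c - k) mod 26:
  U(20) - U(20) = (20-20) mod 26 = 0 = A
  W(22) - F(5) = (22-5) mod 26 = 17 = R
  M(12) - K(10) = (12-10) mod 26 = 2 = C
  B(1) - U(20) = (1-20) mod 26 = 7 = H
  N(13) - F(5) = (13-5) mod 26 = 8 = I
  F(5) - K(10) = (5-10) mod 26 = 21 = V
  Y(24) - U(20) = (24-20) mod 26 = 4 = E
Plaintext: ARCHIVE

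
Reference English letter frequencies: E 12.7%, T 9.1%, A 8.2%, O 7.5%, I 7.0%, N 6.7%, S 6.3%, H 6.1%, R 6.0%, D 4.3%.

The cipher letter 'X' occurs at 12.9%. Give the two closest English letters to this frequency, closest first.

Step 1: Observed frequency of 'X' is 12.9%.
Step 2: Compute distances to each reference frequency and sort:
  E (12.7%): difference = 0.2% <-- BEST
  T (9.1%): difference = 3.8% <-- RUNNER-UP
  A (8.2%): difference = 4.7%
  O (7.5%): difference = 5.4%
  I (7.0%): difference = 5.9%
Step 3: Most likely is 'E' (12.7%, diff 0.2%); second most likely is 'T' (9.1%, diff 3.8%).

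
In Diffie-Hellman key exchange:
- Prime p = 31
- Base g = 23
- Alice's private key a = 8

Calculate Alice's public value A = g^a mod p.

Step 1: A = g^a mod p = 23^8 mod 31.
  23^1 mod 31 = 23
  23^2 mod 31 = (23 * 23) mod 31 = 2
  23^3 mod 31 = (2 * 23) mod 31 = 15
  23^4 mod 31 = (15 * 23) mod 31 = 4
  23^5 mod 31 = (4 * 23) mod 31 = 30
  23^6 mod 31 = (30 * 23) mod 31 = 8
  23^7 mod 31 = (8 * 23) mod 31 = 29
  23^8 mod 31 = (29 * 23) mod 31 = 16
Result: A = 16.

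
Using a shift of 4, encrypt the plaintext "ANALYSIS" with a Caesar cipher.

Step 1: For each letter, shift forward by 4 positions (mod 26).
  A (position 0) -> position (0+4) mod 26 = 4 -> E
  N (position 13) -> position (13+4) mod 26 = 17 -> R
  A (position 0) -> position (0+4) mod 26 = 4 -> E
  L (position 11) -> position (11+4) mod 26 = 15 -> P
  Y (position 24) -> position (24+4) mod 26 = 2 -> C
  S (position 18) -> position (18+4) mod 26 = 22 -> W
  I (position 8) -> position (8+4) mod 26 = 12 -> M
  S (position 18) -> position (18+4) mod 26 = 22 -> W
Result: EREPCWMW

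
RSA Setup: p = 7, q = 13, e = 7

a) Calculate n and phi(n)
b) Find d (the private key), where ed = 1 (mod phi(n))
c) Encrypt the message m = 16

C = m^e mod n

Step 1: n = 7 * 13 = 91.
Step 2: phi(n) = (7-1)(13-1) = 6 * 12 = 72.
Step 3: Find d = 7^(-1) mod 72 = 31.
  Verify: 7 * 31 = 217 = 1 (mod 72).
Step 4: C = 16^7 mod 91 = 16.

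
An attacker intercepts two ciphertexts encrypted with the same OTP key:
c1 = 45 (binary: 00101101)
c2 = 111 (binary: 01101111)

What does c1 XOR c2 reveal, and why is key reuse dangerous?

Step 1: c1 XOR c2 = (m1 XOR k) XOR (m2 XOR k).
Step 2: By XOR associativity/commutativity: = m1 XOR m2 XOR k XOR k = m1 XOR m2.
Step 3: 00101101 XOR 01101111 = 01000010 = 66.
Step 4: The key cancels out! An attacker learns m1 XOR m2 = 66, revealing the relationship between plaintexts.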